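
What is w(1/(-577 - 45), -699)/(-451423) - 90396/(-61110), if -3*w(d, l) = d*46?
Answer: 302164875059/204271164615 ≈ 1.4792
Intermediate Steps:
w(d, l) = -46*d/3 (w(d, l) = -d*46/3 = -46*d/3)
w(1/(-577 - 45), -699)/(-451423) - 90396/(-61110) = -46/(3*(-577 - 45))/(-451423) - 90396/(-61110) = -46/3/(-622)*(-1/451423) - 90396*(-1/61110) = -46/3*(-1/622)*(-1/451423) + 5022/3395 = (23/933)*(-1/451423) + 5022/3395 = -23/421177659 + 5022/3395 = 302164875059/204271164615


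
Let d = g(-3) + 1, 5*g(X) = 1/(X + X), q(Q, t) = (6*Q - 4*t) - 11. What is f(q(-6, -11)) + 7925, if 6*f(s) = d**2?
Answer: 42795841/5400 ≈ 7925.2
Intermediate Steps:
q(Q, t) = -11 - 4*t + 6*Q (q(Q, t) = (-4*t + 6*Q) - 11 = -11 - 4*t + 6*Q)
g(X) = 1/(10*X) (g(X) = 1/(5*(X + X)) = 1/(5*((2*X))) = (1/(2*X))/5 = 1/(10*X))
d = 29/30 (d = (1/10)/(-3) + 1 = (1/10)*(-1/3) + 1 = -1/30 + 1 = 29/30 ≈ 0.96667)
f(s) = 841/5400 (f(s) = (29/30)**2/6 = (1/6)*(841/900) = 841/5400)
f(q(-6, -11)) + 7925 = 841/5400 + 7925 = 42795841/5400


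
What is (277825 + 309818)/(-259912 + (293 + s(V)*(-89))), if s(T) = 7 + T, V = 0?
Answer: -587643/260242 ≈ -2.2581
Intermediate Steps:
(277825 + 309818)/(-259912 + (293 + s(V)*(-89))) = (277825 + 309818)/(-259912 + (293 + (7 + 0)*(-89))) = 587643/(-259912 + (293 + 7*(-89))) = 587643/(-259912 + (293 - 623)) = 587643/(-259912 - 330) = 587643/(-260242) = 587643*(-1/260242) = -587643/260242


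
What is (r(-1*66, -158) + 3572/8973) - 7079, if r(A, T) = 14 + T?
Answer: -64808407/8973 ≈ -7222.6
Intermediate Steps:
(r(-1*66, -158) + 3572/8973) - 7079 = ((14 - 158) + 3572/8973) - 7079 = (-144 + 3572*(1/8973)) - 7079 = (-144 + 3572/8973) - 7079 = -1288540/8973 - 7079 = -64808407/8973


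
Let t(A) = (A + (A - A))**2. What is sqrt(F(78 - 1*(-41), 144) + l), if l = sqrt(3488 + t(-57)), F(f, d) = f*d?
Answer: sqrt(17136 + sqrt(6737)) ≈ 131.22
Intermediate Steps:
t(A) = A**2 (t(A) = (A + 0)**2 = A**2)
F(f, d) = d*f
l = sqrt(6737) (l = sqrt(3488 + (-57)**2) = sqrt(3488 + 3249) = sqrt(6737) ≈ 82.079)
sqrt(F(78 - 1*(-41), 144) + l) = sqrt(144*(78 - 1*(-41)) + sqrt(6737)) = sqrt(144*(78 + 41) + sqrt(6737)) = sqrt(144*119 + sqrt(6737)) = sqrt(17136 + sqrt(6737))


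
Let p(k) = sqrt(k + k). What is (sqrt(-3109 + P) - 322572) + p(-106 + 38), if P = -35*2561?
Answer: -322572 + 2*I*sqrt(34) + 2*I*sqrt(23186) ≈ -3.2257e+5 + 316.2*I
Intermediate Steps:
p(k) = sqrt(2)*sqrt(k) (p(k) = sqrt(2*k) = sqrt(2)*sqrt(k))
P = -89635
(sqrt(-3109 + P) - 322572) + p(-106 + 38) = (sqrt(-3109 - 89635) - 322572) + sqrt(2)*sqrt(-106 + 38) = (sqrt(-92744) - 322572) + sqrt(2)*sqrt(-68) = (2*I*sqrt(23186) - 322572) + sqrt(2)*(2*I*sqrt(17)) = (-322572 + 2*I*sqrt(23186)) + 2*I*sqrt(34) = -322572 + 2*I*sqrt(34) + 2*I*sqrt(23186)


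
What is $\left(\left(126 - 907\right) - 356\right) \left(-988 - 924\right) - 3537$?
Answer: $2170407$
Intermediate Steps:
$\left(\left(126 - 907\right) - 356\right) \left(-988 - 924\right) - 3537 = \left(\left(126 - 907\right) - 356\right) \left(-1912\right) - 3537 = \left(-781 - 356\right) \left(-1912\right) - 3537 = \left(-1137\right) \left(-1912\right) - 3537 = 2173944 - 3537 = 2170407$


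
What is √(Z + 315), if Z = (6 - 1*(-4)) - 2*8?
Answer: √309 ≈ 17.578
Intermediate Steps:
Z = -6 (Z = (6 + 4) - 16 = 10 - 16 = -6)
√(Z + 315) = √(-6 + 315) = √309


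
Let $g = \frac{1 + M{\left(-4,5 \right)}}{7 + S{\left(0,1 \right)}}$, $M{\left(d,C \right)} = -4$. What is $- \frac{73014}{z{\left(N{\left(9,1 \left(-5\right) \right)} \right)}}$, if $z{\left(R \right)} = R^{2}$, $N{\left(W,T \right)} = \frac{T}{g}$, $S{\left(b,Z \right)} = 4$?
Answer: $- \frac{657126}{3025} \approx -217.23$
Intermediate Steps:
$g = - \frac{3}{11}$ ($g = \frac{1 - 4}{7 + 4} = - \frac{3}{11} \approx -0.27273$)
$N{\left(W,T \right)} = - \frac{11 T}{3}$ ($N{\left(W,T \right)} = \frac{T}{- \frac{3}{11}} = T \left(- \frac{11}{3}\right) = - \frac{11 T}{3}$)
$- \frac{73014}{z{\left(N{\left(9,1 \left(-5\right) \right)} \right)}} = - \frac{73014}{\left(- \frac{11 \cdot 1 \left(-5\right)}{3}\right)^{2}} = - \frac{73014}{\left(\left(- \frac{11}{3}\right) \left(-5\right)\right)^{2}} = - \frac{73014}{\left(\frac{55}{3}\right)^{2}} = - \frac{73014}{\frac{3025}{9}} = \left(-73014\right) \frac{9}{3025} = - \frac{657126}{3025}$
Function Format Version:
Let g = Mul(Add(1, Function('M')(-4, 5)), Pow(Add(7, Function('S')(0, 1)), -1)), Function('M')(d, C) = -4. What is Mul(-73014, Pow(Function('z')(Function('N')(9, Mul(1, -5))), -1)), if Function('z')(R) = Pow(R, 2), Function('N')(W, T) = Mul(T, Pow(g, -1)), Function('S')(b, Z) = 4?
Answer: Rational(-657126, 3025) ≈ -217.23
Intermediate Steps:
g = Rational(-3, 11) (g = Mul(Add(1, -4), Pow(Add(7, 4), -1)) = Mul(-3, Pow(11, -1)) = Mul(-3, Rational(1, 11)) = Rational(-3, 11) ≈ -0.27273)
Function('N')(W, T) = Mul(Rational(-11, 3), T) (Function('N')(W, T) = Mul(T, Pow(Rational(-3, 11), -1)) = Mul(T, Rational(-11, 3)) = Mul(Rational(-11, 3), T))
Mul(-73014, Pow(Function('z')(Function('N')(9, Mul(1, -5))), -1)) = Mul(-73014, Pow(Pow(Mul(Rational(-11, 3), Mul(1, -5)), 2), -1)) = Mul(-73014, Pow(Pow(Mul(Rational(-11, 3), -5), 2), -1)) = Mul(-73014, Pow(Pow(Rational(55, 3), 2), -1)) = Mul(-73014, Pow(Rational(3025, 9), -1)) = Mul(-73014, Rational(9, 3025)) = Rational(-657126, 3025)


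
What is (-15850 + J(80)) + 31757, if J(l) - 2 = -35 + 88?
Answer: 15962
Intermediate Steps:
J(l) = 55 (J(l) = 2 + (-35 + 88) = 2 + 53 = 55)
(-15850 + J(80)) + 31757 = (-15850 + 55) + 31757 = -15795 + 31757 = 15962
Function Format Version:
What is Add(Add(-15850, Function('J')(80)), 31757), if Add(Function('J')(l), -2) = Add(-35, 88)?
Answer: 15962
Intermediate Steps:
Function('J')(l) = 55 (Function('J')(l) = Add(2, Add(-35, 88)) = Add(2, 53) = 55)
Add(Add(-15850, Function('J')(80)), 31757) = Add(Add(-15850, 55), 31757) = Add(-15795, 31757) = 15962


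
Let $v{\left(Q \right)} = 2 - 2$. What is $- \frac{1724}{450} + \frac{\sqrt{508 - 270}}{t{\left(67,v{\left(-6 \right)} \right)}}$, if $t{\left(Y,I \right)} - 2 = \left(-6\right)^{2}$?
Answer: $- \frac{862}{225} + \frac{\sqrt{238}}{38} \approx -3.4251$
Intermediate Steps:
$v{\left(Q \right)} = 0$
$t{\left(Y,I \right)} = 38$ ($t{\left(Y,I \right)} = 2 + \left(-6\right)^{2} = 2 + 36 = 38$)
$- \frac{1724}{450} + \frac{\sqrt{508 - 270}}{t{\left(67,v{\left(-6 \right)} \right)}} = - \frac{1724}{450} + \frac{\sqrt{508 - 270}}{38} = \left(-1724\right) \frac{1}{450} + \sqrt{238} \cdot \frac{1}{38} = - \frac{862}{225} + \frac{\sqrt{238}}{38}$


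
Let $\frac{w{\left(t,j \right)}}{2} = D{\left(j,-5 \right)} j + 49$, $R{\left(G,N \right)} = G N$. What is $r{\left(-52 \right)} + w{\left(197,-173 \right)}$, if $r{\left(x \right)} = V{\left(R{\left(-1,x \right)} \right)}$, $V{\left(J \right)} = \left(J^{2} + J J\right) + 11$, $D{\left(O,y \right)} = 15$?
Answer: $327$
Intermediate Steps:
$V{\left(J \right)} = 11 + 2 J^{2}$ ($V{\left(J \right)} = \left(J^{2} + J^{2}\right) + 11 = 2 J^{2} + 11 = 11 + 2 J^{2}$)
$w{\left(t,j \right)} = 98 + 30 j$ ($w{\left(t,j \right)} = 2 \left(15 j + 49\right) = 2 \left(49 + 15 j\right) = 98 + 30 j$)
$r{\left(x \right)} = 11 + 2 x^{2}$ ($r{\left(x \right)} = 11 + 2 \left(- x\right)^{2} = 11 + 2 x^{2}$)
$r{\left(-52 \right)} + w{\left(197,-173 \right)} = \left(11 + 2 \left(-52\right)^{2}\right) + \left(98 + 30 \left(-173\right)\right) = \left(11 + 2 \cdot 2704\right) + \left(98 - 5190\right) = \left(11 + 5408\right) - 5092 = 5419 - 5092 = 327$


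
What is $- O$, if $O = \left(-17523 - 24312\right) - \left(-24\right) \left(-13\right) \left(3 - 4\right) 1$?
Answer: $41523$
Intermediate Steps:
$O = -41523$ ($O = -41835 - 312 \left(\left(-1\right) 1\right) = -41835 - 312 \left(-1\right) = -41835 - -312 = -41835 + 312 = -41523$)
$- O = \left(-1\right) \left(-41523\right) = 41523$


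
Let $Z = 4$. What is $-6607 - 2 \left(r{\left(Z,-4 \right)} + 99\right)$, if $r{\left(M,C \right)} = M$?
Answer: $-6813$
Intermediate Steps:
$-6607 - 2 \left(r{\left(Z,-4 \right)} + 99\right) = -6607 - 2 \left(4 + 99\right) = -6607 - 2 \cdot 103 = -6607 - 206 = -6813$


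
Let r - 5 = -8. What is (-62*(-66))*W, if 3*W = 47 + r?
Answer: 60016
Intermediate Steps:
r = -3 (r = 5 - 8 = -3)
W = 44/3 (W = (47 - 3)/3 = (⅓)*44 = 44/3 ≈ 14.667)
(-62*(-66))*W = -62*(-66)*(44/3) = 4092*(44/3) = 60016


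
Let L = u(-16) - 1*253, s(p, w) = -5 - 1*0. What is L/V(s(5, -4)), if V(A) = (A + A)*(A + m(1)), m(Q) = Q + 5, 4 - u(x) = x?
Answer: 233/10 ≈ 23.300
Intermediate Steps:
u(x) = 4 - x
m(Q) = 5 + Q
s(p, w) = -5 (s(p, w) = -5 + 0 = -5)
L = -233 (L = (4 - 1*(-16)) - 1*253 = (4 + 16) - 253 = 20 - 253 = -233)
V(A) = 2*A*(6 + A) (V(A) = (A + A)*(A + (5 + 1)) = (2*A)*(A + 6) = (2*A)*(6 + A) = 2*A*(6 + A))
L/V(s(5, -4)) = -233*(-1/(10*(6 - 5))) = -233/(2*(-5)*1) = -233/(-10) = -233*(-⅒) = 233/10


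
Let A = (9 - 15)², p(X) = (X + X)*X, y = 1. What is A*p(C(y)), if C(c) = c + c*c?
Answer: 288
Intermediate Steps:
C(c) = c + c²
p(X) = 2*X² (p(X) = (2*X)*X = 2*X²)
A = 36 (A = (-6)² = 36)
A*p(C(y)) = 36*(2*(1*(1 + 1))²) = 36*(2*(1*2)²) = 36*(2*2²) = 36*(2*4) = 36*8 = 288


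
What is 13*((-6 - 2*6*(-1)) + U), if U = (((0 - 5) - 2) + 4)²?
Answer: 195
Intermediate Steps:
U = 9 (U = ((-5 - 2) + 4)² = (-7 + 4)² = (-3)² = 9)
13*((-6 - 2*6*(-1)) + U) = 13*((-6 - 2*6*(-1)) + 9) = 13*((-6 - 12*(-1)) + 9) = 13*((-6 + 12) + 9) = 13*(6 + 9) = 13*15 = 195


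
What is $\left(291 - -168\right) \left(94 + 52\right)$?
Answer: $67014$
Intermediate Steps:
$\left(291 - -168\right) \left(94 + 52\right) = \left(291 + 168\right) 146 = 459 \cdot 146 = 67014$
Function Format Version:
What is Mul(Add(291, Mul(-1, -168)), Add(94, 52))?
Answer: 67014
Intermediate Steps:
Mul(Add(291, Mul(-1, -168)), Add(94, 52)) = Mul(Add(291, 168), 146) = Mul(459, 146) = 67014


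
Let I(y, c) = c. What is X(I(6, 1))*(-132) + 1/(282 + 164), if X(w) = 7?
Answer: -412103/446 ≈ -924.00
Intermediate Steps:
X(I(6, 1))*(-132) + 1/(282 + 164) = 7*(-132) + 1/(282 + 164) = -924 + 1/446 = -412103/446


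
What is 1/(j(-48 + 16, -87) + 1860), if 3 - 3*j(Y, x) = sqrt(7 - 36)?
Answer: 16749/31169918 + 3*I*sqrt(29)/31169918 ≈ 0.00053735 + 5.183e-7*I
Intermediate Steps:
j(Y, x) = 1 - I*sqrt(29)/3 (j(Y, x) = 1 - sqrt(7 - 36)/3 = 1 - I*sqrt(29)/3)
1/(j(-48 + 16, -87) + 1860) = 1/((1 - I*sqrt(29)/3) + 1860) = 1/(1861 - I*sqrt(29)/3)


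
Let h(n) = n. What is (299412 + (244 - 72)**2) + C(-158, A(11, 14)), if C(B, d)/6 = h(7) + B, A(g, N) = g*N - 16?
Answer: 328090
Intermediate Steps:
A(g, N) = -16 + N*g (A(g, N) = N*g - 16 = -16 + N*g)
C(B, d) = 42 + 6*B (C(B, d) = 6*(7 + B) = 42 + 6*B)
(299412 + (244 - 72)**2) + C(-158, A(11, 14)) = (299412 + (244 - 72)**2) + (42 + 6*(-158)) = (299412 + 172**2) + (42 - 948) = (299412 + 29584) - 906 = 328996 - 906 = 328090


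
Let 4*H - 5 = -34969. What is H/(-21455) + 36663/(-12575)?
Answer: -135337318/53959325 ≈ -2.5081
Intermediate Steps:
H = -8741 (H = 5/4 + (¼)*(-34969) = 5/4 - 34969/4 = -8741)
H/(-21455) + 36663/(-12575) = -8741/(-21455) + 36663/(-12575) = -8741*(-1/21455) + 36663*(-1/12575) = 8741/21455 - 36663/12575 = -135337318/53959325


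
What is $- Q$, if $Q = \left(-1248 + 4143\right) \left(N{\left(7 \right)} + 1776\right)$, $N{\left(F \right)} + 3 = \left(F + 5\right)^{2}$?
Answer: $-5549715$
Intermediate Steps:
$N{\left(F \right)} = -3 + \left(5 + F\right)^{2}$ ($N{\left(F \right)} = -3 + \left(F + 5\right)^{2} = -3 + \left(5 + F\right)^{2}$)
$Q = 5549715$ ($Q = \left(-1248 + 4143\right) \left(\left(-3 + \left(5 + 7\right)^{2}\right) + 1776\right) = 2895 \left(\left(-3 + 12^{2}\right) + 1776\right) = 2895 \left(\left(-3 + 144\right) + 1776\right) = 2895 \left(141 + 1776\right) = 2895 \cdot 1917 = 5549715$)
$- Q = \left(-1\right) 5549715 = -5549715$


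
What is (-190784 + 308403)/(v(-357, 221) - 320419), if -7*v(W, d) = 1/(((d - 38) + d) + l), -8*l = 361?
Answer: -2363789043/6439460651 ≈ -0.36708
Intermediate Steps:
l = -361/8 (l = -1/8*361 = -361/8 ≈ -45.125)
v(W, d) = -1/(7*(-665/8 + 2*d)) (v(W, d) = -1/(7*(((d - 38) + d) - 361/8)) = -1/(7*(((-38 + d) + d) - 361/8)) = -1/(7*((-38 + 2*d) - 361/8)) = -1/(7*(-665/8 + 2*d)))
(-190784 + 308403)/(v(-357, 221) - 320419) = (-190784 + 308403)/(-8/(-4655 + 112*221) - 320419) = 117619/(-8/(-4655 + 24752) - 320419) = 117619/(-8/20097 - 320419) = 117619/(-6439460651/20097) = 117619*(-20097/6439460651) = -2363789043/6439460651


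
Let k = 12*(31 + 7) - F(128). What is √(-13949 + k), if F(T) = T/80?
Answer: 63*I*√85/5 ≈ 116.17*I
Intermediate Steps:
F(T) = T/80 (F(T) = T*(1/80) = T/80)
k = 2272/5 (k = 12*(31 + 7) - 128/80 = 12*38 - 1*8/5 = 456 - 8/5 = 2272/5 ≈ 454.40)
√(-13949 + k) = √(-13949 + 2272/5) = √(-67473/5) = 63*I*√85/5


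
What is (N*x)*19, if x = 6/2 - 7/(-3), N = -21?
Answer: -2128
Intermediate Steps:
x = 16/3 (x = 6*(1/2) - 7*(-1/3) = 3 + 7/3 = 16/3 ≈ 5.3333)
(N*x)*19 = -21*16/3*19 = -112*19 = -2128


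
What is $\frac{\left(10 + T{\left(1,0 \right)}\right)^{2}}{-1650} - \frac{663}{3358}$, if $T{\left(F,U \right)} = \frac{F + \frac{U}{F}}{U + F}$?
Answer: $- \frac{34097}{125925} \approx -0.27077$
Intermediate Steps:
$T{\left(F,U \right)} = \frac{F + \frac{U}{F}}{F + U}$
$\frac{\left(10 + T{\left(1,0 \right)}\right)^{2}}{-1650} - \frac{663}{3358} = \frac{\left(10 + \frac{0 + 1^{2}}{1 \left(1 + 0\right)}\right)^{2}}{-1650} - \frac{663}{3358} = \left(10 + 1 \cdot 1^{-1} \left(0 + 1\right)\right)^{2} \left(- \frac{1}{1650}\right) - \frac{663}{3358} = \left(10 + 1 \cdot 1 \cdot 1\right)^{2} \left(- \frac{1}{1650}\right) - \frac{663}{3358} = \left(10 + 1\right)^{2} \left(- \frac{1}{1650}\right) - \frac{663}{3358} = 11^{2} \left(- \frac{1}{1650}\right) - \frac{663}{3358} = 121 \left(- \frac{1}{1650}\right) - \frac{663}{3358} = - \frac{11}{150} - \frac{663}{3358} = - \frac{34097}{125925}$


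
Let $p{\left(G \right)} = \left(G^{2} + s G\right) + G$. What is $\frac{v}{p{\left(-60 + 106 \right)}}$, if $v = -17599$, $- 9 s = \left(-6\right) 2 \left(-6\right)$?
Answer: $- \frac{17599}{1794} \approx -9.8099$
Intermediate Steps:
$s = -8$ ($s = - \frac{\left(-6\right) 2 \left(-6\right)}{9} = - \frac{\left(-12\right) \left(-6\right)}{9} = \left(- \frac{1}{9}\right) 72 = -8$)
$p{\left(G \right)} = G^{2} - 7 G$ ($p{\left(G \right)} = \left(G^{2} - 8 G\right) + G = G^{2} - 7 G$)
$\frac{v}{p{\left(-60 + 106 \right)}} = - \frac{17599}{\left(-60 + 106\right) \left(-7 + \left(-60 + 106\right)\right)} = - \frac{17599}{46 \left(-7 + 46\right)} = - \frac{17599}{46 \cdot 39} = - \frac{17599}{1794}$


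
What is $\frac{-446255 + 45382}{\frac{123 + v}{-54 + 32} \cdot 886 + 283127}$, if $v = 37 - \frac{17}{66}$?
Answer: $- \frac{291033798}{200879653} \approx -1.4488$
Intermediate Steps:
$v = \frac{2425}{66}$ ($v = 37 - 17 \cdot \frac{1}{66} = 37 - \frac{17}{66} = \frac{2425}{66} \approx 36.742$)
$\frac{-446255 + 45382}{\frac{123 + v}{-54 + 32} \cdot 886 + 283127} = \frac{-446255 + 45382}{\frac{123 + \frac{2425}{66}}{-54 + 32} \cdot 886 + 283127} = - \frac{400873}{\frac{10543}{66 \left(-22\right)} 886 + 283127} = - \frac{400873}{\frac{10543}{66} \left(- \frac{1}{22}\right) 886 + 283127} = - \frac{400873}{\left(- \frac{10543}{1452}\right) 886 + 283127} = - \frac{400873}{- \frac{4670549}{726} + 283127} = - \frac{400873}{\frac{200879653}{726}} = \left(-400873\right) \frac{726}{200879653} = - \frac{291033798}{200879653}$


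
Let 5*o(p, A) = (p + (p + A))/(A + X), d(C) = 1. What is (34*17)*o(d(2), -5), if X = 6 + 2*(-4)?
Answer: 1734/35 ≈ 49.543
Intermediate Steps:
X = -2 (X = 6 - 8 = -2)
o(p, A) = (A + 2*p)/(5*(-2 + A)) (o(p, A) = ((p + (p + A))/(A - 2))/5 = ((p + (A + p))/(-2 + A))/5 = ((A + 2*p)/(-2 + A))/5 = (A + 2*p)/(5*(-2 + A)))
(34*17)*o(d(2), -5) = (34*17)*((-5 + 2*1)/(5*(-2 - 5))) = 578*((⅕)*(-5 + 2)/(-7)) = 578*((⅕)*(-⅐)*(-3)) = 578*(3/35) = 1734/35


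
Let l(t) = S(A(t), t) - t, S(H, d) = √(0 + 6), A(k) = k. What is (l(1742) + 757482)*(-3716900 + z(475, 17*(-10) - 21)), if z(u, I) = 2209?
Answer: -2807340576340 - 3714691*√6 ≈ -2.8073e+12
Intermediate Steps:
S(H, d) = √6
l(t) = √6 - t
(l(1742) + 757482)*(-3716900 + z(475, 17*(-10) - 21)) = ((√6 - 1*1742) + 757482)*(-3716900 + 2209) = ((√6 - 1742) + 757482)*(-3714691) = ((-1742 + √6) + 757482)*(-3714691) = (755740 + √6)*(-3714691) = -2807340576340 - 3714691*√6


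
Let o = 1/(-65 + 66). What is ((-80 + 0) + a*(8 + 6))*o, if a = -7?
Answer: -178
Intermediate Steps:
o = 1 (o = 1/1 = 1)
((-80 + 0) + a*(8 + 6))*o = ((-80 + 0) - 7*(8 + 6))*1 = (-80 - 7*14)*1 = (-80 - 98)*1 = -178*1 = -178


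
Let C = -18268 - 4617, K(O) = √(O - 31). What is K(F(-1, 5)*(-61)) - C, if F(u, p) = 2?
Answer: 22885 + 3*I*√17 ≈ 22885.0 + 12.369*I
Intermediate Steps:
K(O) = √(-31 + O)
C = -22885
K(F(-1, 5)*(-61)) - C = √(-31 + 2*(-61)) - 1*(-22885) = √(-31 - 122) + 22885 = √(-153) + 22885 = 3*I*√17 + 22885 = 22885 + 3*I*√17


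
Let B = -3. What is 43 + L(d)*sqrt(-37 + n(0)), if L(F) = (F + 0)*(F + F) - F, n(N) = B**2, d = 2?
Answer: 43 + 12*I*sqrt(7) ≈ 43.0 + 31.749*I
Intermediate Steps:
n(N) = 9 (n(N) = (-3)**2 = 9)
L(F) = -F + 2*F**2 (L(F) = F*(2*F) - F = 2*F**2 - F = -F + 2*F**2)
43 + L(d)*sqrt(-37 + n(0)) = 43 + (2*(-1 + 2*2))*sqrt(-37 + 9) = 43 + (2*(-1 + 4))*sqrt(-28) = 43 + (2*3)*(2*I*sqrt(7)) = 43 + 6*(2*I*sqrt(7)) = 43 + 12*I*sqrt(7)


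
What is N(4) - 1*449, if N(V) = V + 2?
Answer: -443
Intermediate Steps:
N(V) = 2 + V
N(4) - 1*449 = (2 + 4) - 1*449 = 6 - 449 = -443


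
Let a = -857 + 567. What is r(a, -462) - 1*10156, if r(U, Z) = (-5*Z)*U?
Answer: -680056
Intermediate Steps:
a = -290
r(U, Z) = -5*U*Z
r(a, -462) - 1*10156 = -5*(-290)*(-462) - 1*10156 = -669900 - 10156 = -680056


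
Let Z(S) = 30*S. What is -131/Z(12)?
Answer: -131/360 ≈ -0.36389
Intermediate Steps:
-131/Z(12) = -131/(30*12) = -131/360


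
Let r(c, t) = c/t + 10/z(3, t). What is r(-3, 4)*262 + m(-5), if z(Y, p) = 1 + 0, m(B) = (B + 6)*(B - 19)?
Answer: 4799/2 ≈ 2399.5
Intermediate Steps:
m(B) = (-19 + B)*(6 + B) (m(B) = (6 + B)*(-19 + B) = (-19 + B)*(6 + B))
z(Y, p) = 1
r(c, t) = 10 + c/t (r(c, t) = c/t + 10/1 = c/t + 10*1 = c/t + 10 = 10 + c/t)
r(-3, 4)*262 + m(-5) = (10 - 3/4)*262 + (-114 + (-5)² - 13*(-5)) = (10 - 3*¼)*262 + (-114 + 25 + 65) = (10 - ¾)*262 - 24 = (37/4)*262 - 24 = 4847/2 - 24 = 4799/2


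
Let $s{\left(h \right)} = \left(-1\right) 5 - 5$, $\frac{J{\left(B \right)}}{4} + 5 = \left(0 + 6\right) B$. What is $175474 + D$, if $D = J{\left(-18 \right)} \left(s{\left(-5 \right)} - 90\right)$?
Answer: $220674$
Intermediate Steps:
$J{\left(B \right)} = -20 + 24 B$ ($J{\left(B \right)} = -20 + 4 \left(0 + 6\right) B = -20 + 4 \cdot 6 B = -20 + 24 B$)
$s{\left(h \right)} = -10$ ($s{\left(h \right)} = -5 - 5 = -10$)
$D = 45200$ ($D = \left(-20 + 24 \left(-18\right)\right) \left(-10 - 90\right) = \left(-20 - 432\right) \left(-100\right) = \left(-452\right) \left(-100\right) = 45200$)
$175474 + D = 175474 + 45200 = 220674$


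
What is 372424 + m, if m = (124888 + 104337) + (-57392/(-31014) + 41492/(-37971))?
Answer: 39362353608125/65424033 ≈ 6.0165e+5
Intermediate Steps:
m = 14996873542133/65424033 (m = 229225 + (-57392*(-1/31014) + 41492*(-1/37971)) = 229225 + (28696/15507 - 41492/37971) = 229225 + 49577708/65424033 = 14996873542133/65424033 ≈ 2.2923e+5)
372424 + m = 372424 + 14996873542133/65424033 = 39362353608125/65424033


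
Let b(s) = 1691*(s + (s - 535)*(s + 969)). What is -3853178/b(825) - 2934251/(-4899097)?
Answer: 2566652069548219/4316862518774295 ≈ 0.59456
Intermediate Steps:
b(s) = 1691*s + 1691*(-535 + s)*(969 + s) (b(s) = 1691*(s + (-535 + s)*(969 + s)) = 1691*s + 1691*(-535 + s)*(969 + s))
-3853178/b(825) - 2934251/(-4899097) = -3853178/(-876639765 + 1691*825² + 735585*825) - 2934251/(-4899097) = -3853178/(-876639765 + 1691*680625 + 606857625) - 2934251*(-1/4899097) = -3853178/(-876639765 + 1150936875 + 606857625) + 2934251/4899097 = -3853178/881154735 + 2934251/4899097 = 2566652069548219/4316862518774295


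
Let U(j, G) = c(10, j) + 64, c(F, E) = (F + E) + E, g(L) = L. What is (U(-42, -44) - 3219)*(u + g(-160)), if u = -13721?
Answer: 44821749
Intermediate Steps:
c(F, E) = F + 2*E (c(F, E) = (E + F) + E = F + 2*E)
U(j, G) = 74 + 2*j (U(j, G) = (10 + 2*j) + 64 = 74 + 2*j)
(U(-42, -44) - 3219)*(u + g(-160)) = ((74 + 2*(-42)) - 3219)*(-13721 - 160) = ((74 - 84) - 3219)*(-13881) = (-10 - 3219)*(-13881) = -3229*(-13881) = 44821749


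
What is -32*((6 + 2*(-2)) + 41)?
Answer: -1376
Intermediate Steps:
-32*((6 + 2*(-2)) + 41) = -32*((6 - 4) + 41) = -32*(2 + 41) = -32*43 = -1376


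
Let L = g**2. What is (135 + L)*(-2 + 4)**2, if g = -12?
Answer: 1116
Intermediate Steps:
L = 144 (L = (-12)**2 = 144)
(135 + L)*(-2 + 4)**2 = (135 + 144)*(-2 + 4)**2 = 279*2**2 = 279*4 = 1116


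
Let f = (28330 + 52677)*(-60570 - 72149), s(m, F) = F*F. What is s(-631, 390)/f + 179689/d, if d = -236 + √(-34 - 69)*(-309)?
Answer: (-46998900*√103 + 1931866668577337*I)/(10751168033*(-236*I + 309*√103)) ≈ -4.2877 + 56.976*I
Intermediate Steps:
s(m, F) = F²
f = -10751168033 (f = 81007*(-132719) = -10751168033)
d = -236 - 309*I*√103 (d = -236 + √(-103)*(-309) = -236 + (I*√103)*(-309) = -236 - 309*I*√103 ≈ -236.0 - 3136.0*I)
s(-631, 390)/f + 179689/d = 390²/(-10751168033) + 179689/(-236 - 309*I*√103) = 152100*(-1/10751168033) + 179689/(-236 - 309*I*√103) = -152100/10751168033 + 179689/(-236 - 309*I*√103)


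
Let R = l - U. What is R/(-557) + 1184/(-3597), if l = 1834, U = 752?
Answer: -4551442/2003529 ≈ -2.2717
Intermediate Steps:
R = 1082 (R = 1834 - 1*752 = 1834 - 752 = 1082)
R/(-557) + 1184/(-3597) = 1082/(-557) + 1184/(-3597) = 1082*(-1/557) + 1184*(-1/3597) = -1082/557 - 1184/3597 = -4551442/2003529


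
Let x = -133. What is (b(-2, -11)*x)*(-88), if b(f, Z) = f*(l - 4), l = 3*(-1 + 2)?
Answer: 23408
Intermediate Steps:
l = 3 (l = 3*1 = 3)
b(f, Z) = -f (b(f, Z) = f*(3 - 4) = f*(-1) = -f)
(b(-2, -11)*x)*(-88) = (-1*(-2)*(-133))*(-88) = (2*(-133))*(-88) = -266*(-88) = 23408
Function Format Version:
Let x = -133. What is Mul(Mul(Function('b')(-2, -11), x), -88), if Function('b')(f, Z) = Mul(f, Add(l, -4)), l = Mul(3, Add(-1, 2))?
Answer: 23408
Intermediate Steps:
l = 3 (l = Mul(3, 1) = 3)
Function('b')(f, Z) = Mul(-1, f) (Function('b')(f, Z) = Mul(f, Add(3, -4)) = Mul(f, -1) = Mul(-1, f))
Mul(Mul(Function('b')(-2, -11), x), -88) = Mul(Mul(Mul(-1, -2), -133), -88) = Mul(Mul(2, -133), -88) = Mul(-266, -88) = 23408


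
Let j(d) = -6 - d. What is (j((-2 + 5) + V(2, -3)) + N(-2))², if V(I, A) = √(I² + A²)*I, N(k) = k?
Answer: 173 + 44*√13 ≈ 331.64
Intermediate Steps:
V(I, A) = I*√(A² + I²) (V(I, A) = √(A² + I²)*I = I*√(A² + I²))
(j((-2 + 5) + V(2, -3)) + N(-2))² = ((-6 - ((-2 + 5) + 2*√((-3)² + 2²))) - 2)² = ((-6 - (3 + 2*√(9 + 4))) - 2)² = ((-6 - (3 + 2*√13)) - 2)² = ((-6 + (-3 - 2*√13)) - 2)² = ((-9 - 2*√13) - 2)² = (-11 - 2*√13)²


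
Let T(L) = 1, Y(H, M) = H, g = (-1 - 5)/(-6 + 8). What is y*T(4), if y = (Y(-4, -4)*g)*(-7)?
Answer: -84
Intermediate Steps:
g = -3 (g = -6/2 = -6*½ = -3)
y = -84 (y = -4*(-3)*(-7) = 12*(-7) = -84)
y*T(4) = -84*1 = -84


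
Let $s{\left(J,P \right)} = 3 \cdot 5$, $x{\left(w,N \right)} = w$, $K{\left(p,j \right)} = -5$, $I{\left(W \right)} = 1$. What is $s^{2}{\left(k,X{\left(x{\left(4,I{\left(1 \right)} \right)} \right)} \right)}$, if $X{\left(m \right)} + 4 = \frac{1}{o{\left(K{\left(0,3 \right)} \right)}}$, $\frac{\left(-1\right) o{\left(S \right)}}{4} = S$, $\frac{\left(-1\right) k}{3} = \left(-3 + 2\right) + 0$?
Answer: $225$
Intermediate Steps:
$k = 3$ ($k = - 3 \left(\left(-3 + 2\right) + 0\right) = - 3 \left(-1 + 0\right) = \left(-3\right) \left(-1\right) = 3$)
$o{\left(S \right)} = - 4 S$
$X{\left(m \right)} = - \frac{79}{20}$ ($X{\left(m \right)} = -4 + \frac{1}{\left(-4\right) \left(-5\right)} = -4 + \frac{1}{20} = - \frac{79}{20}$)
$s{\left(J,P \right)} = 15$
$s^{2}{\left(k,X{\left(x{\left(4,I{\left(1 \right)} \right)} \right)} \right)} = 15^{2} = 225$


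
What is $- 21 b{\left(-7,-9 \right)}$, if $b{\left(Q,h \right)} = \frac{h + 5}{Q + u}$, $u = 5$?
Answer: $-42$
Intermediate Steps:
$b{\left(Q,h \right)} = \frac{5 + h}{5 + Q}$ ($b{\left(Q,h \right)} = \frac{h + 5}{Q + 5} = \frac{5 + h}{5 + Q}$)
$- 21 b{\left(-7,-9 \right)} = - 21 \frac{5 - 9}{5 - 7} = - 21 \frac{1}{-2} \left(-4\right) = - 21 \left(\left(- \frac{1}{2}\right) \left(-4\right)\right) = \left(-21\right) 2 = -42$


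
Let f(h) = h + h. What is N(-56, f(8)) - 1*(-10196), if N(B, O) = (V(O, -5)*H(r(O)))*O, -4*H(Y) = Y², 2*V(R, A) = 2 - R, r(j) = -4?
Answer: 10644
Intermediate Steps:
V(R, A) = 1 - R/2 (V(R, A) = (2 - R)/2 = 1 - R/2)
H(Y) = -Y²/4
f(h) = 2*h
N(B, O) = O*(-4 + 2*O) (N(B, O) = ((1 - O/2)*(-¼*(-4)²))*O = ((1 - O/2)*(-¼*16))*O = ((1 - O/2)*(-4))*O = (-4 + 2*O)*O = O*(-4 + 2*O))
N(-56, f(8)) - 1*(-10196) = 2*(2*8)*(-2 + 2*8) - 1*(-10196) = 2*16*(-2 + 16) + 10196 = 2*16*14 + 10196 = 448 + 10196 = 10644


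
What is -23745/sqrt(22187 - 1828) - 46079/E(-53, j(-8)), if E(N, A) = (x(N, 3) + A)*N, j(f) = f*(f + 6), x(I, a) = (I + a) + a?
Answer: -46079/1643 - 23745*sqrt(20359)/20359 ≈ -194.46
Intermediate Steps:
x(I, a) = I + 2*a
j(f) = f*(6 + f)
E(N, A) = N*(6 + A + N) (E(N, A) = ((N + 2*3) + A)*N = ((N + 6) + A)*N = ((6 + N) + A)*N = (6 + A + N)*N = N*(6 + A + N))
-23745/sqrt(22187 - 1828) - 46079/E(-53, j(-8)) = -23745/sqrt(22187 - 1828) - 46079*(-1/(53*(6 - 8*(6 - 8) - 53))) = -23745*sqrt(20359)/20359 - 46079*(-1/(53*(6 - 8*(-2) - 53))) = -23745*sqrt(20359)/20359 - 46079*(-1/(53*(6 + 16 - 53))) = -23745*sqrt(20359)/20359 - 46079/((-53*(-31))) = -23745*sqrt(20359)/20359 - 46079/1643 = -46079/1643 - 23745*sqrt(20359)/20359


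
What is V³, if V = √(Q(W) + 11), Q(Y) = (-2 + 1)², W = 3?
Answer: 24*√3 ≈ 41.569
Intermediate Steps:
Q(Y) = 1 (Q(Y) = (-1)² = 1)
V = 2*√3 (V = √(1 + 11) = √12 = 2*√3 ≈ 3.4641)
V³ = (2*√3)³ = 24*√3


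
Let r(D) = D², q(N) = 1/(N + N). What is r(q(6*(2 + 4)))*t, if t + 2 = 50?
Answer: 1/108 ≈ 0.0092593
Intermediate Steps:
t = 48 (t = -2 + 50 = 48)
q(N) = 1/(2*N)
r(q(6*(2 + 4)))*t = (1/(2*((6*(2 + 4)))))²*48 = (1/(2*((6*6))))²*48 = ((½)/36)²*48 = ((½)*(1/36))²*48 = (1/72)²*48 = (1/5184)*48 = 1/108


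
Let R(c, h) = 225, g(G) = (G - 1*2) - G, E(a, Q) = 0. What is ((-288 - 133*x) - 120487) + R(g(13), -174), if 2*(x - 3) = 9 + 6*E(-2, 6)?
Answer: -243095/2 ≈ -1.2155e+5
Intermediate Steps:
g(G) = -2 (g(G) = (G - 2) - G = (-2 + G) - G = -2)
x = 15/2 (x = 3 + (9 + 6*0)/2 = 3 + (9 + 0)/2 = 3 + (½)*9 = 3 + 9/2 = 15/2 ≈ 7.5000)
((-288 - 133*x) - 120487) + R(g(13), -174) = ((-288 - 133*15/2) - 120487) + 225 = ((-288 - 1995/2) - 120487) + 225 = (-2571/2 - 120487) + 225 = -243545/2 + 225 = -243095/2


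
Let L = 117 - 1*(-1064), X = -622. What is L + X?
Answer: 559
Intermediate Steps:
L = 1181 (L = 117 + 1064 = 1181)
L + X = 1181 - 622 = 559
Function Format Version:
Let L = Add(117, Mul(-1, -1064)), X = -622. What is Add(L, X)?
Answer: 559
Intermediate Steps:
L = 1181 (L = Add(117, 1064) = 1181)
Add(L, X) = Add(1181, -622) = 559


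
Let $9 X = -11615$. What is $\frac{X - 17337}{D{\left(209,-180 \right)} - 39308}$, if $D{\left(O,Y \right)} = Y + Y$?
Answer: $\frac{41912}{89253} \approx 0.46959$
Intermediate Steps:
$D{\left(O,Y \right)} = 2 Y$
$X = - \frac{11615}{9}$ ($X = \frac{1}{9} \left(-11615\right) = - \frac{11615}{9} \approx -1290.6$)
$\frac{X - 17337}{D{\left(209,-180 \right)} - 39308} = \frac{- \frac{11615}{9} - 17337}{2 \left(-180\right) - 39308} = - \frac{167648}{9 \left(-360 - 39308\right)} = - \frac{167648}{9 \left(-39668\right)} = \left(- \frac{167648}{9}\right) \left(- \frac{1}{39668}\right) = \frac{41912}{89253}$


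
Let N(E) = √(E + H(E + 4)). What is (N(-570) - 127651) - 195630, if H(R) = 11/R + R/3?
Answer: -323281 + I*√2187446802/1698 ≈ -3.2328e+5 + 27.544*I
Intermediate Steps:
H(R) = 11/R + R/3 (H(R) = 11/R + R*(⅓) = 11/R + R/3)
N(E) = √(4/3 + 11/(4 + E) + 4*E/3) (N(E) = √(E + (11/(E + 4) + (E + 4)/3)) = √(E + (11/(4 + E) + (4 + E)/3)) = √(E + (11/(4 + E) + (4/3 + E/3))) = √(E + (4/3 + 11/(4 + E) + E/3)) = √(4/3 + 11/(4 + E) + 4*E/3))
(N(-570) - 127651) - 195630 = (√(12 + 12*(-570) + 99/(4 - 570))/3 - 127651) - 195630 = (√(12 - 6840 + 99/(-566))/3 - 127651) - 195630 = (√(12 - 6840 + 99*(-1/566))/3 - 127651) - 195630 = (√(12 - 6840 - 99/566)/3 - 127651) - 195630 = (√(-3864747/566)/3 - 127651) - 195630 = ((I*√2187446802/566)/3 - 127651) - 195630 = (I*√2187446802/1698 - 127651) - 195630 = (-127651 + I*√2187446802/1698) - 195630 = -323281 + I*√2187446802/1698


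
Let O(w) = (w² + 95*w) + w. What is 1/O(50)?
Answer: 1/7300 ≈ 0.00013699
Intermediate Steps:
O(w) = w² + 96*w
1/O(50) = 1/(50*(96 + 50)) = 1/(50*146) = 1/7300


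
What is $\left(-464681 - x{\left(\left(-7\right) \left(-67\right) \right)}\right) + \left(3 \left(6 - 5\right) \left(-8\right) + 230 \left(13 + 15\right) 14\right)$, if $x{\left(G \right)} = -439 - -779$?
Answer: $-374885$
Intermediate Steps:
$x{\left(G \right)} = 340$ ($x{\left(G \right)} = -439 + 779 = 340$)
$\left(-464681 - x{\left(\left(-7\right) \left(-67\right) \right)}\right) + \left(3 \left(6 - 5\right) \left(-8\right) + 230 \left(13 + 15\right) 14\right) = \left(-464681 - 340\right) + \left(3 \left(6 - 5\right) \left(-8\right) + 230 \left(13 + 15\right) 14\right) = \left(-464681 - 340\right) + \left(3 \cdot 1 \left(-8\right) + 230 \cdot 28 \cdot 14\right) = -465021 + \left(3 \left(-8\right) + 230 \cdot 392\right) = -465021 + \left(-24 + 90160\right) = -465021 + 90136 = -374885$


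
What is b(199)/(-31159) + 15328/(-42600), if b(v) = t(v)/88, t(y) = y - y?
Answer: -1916/5325 ≈ -0.35981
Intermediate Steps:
t(y) = 0
b(v) = 0 (b(v) = 0/88 = 0*(1/88) = 0)
b(199)/(-31159) + 15328/(-42600) = 0/(-31159) + 15328/(-42600) = 0*(-1/31159) + 15328*(-1/42600) = 0 - 1916/5325 = -1916/5325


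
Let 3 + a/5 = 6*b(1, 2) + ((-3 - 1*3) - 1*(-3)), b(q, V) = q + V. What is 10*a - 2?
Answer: 598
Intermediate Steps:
b(q, V) = V + q
a = 60 (a = -15 + 5*(6*(2 + 1) + ((-3 - 1*3) - 1*(-3))) = -15 + 5*(6*3 + ((-3 - 3) + 3)) = -15 + 5*(18 + (-6 + 3)) = -15 + 5*(18 - 3) = -15 + 5*15 = -15 + 75 = 60)
10*a - 2 = 10*60 - 2 = 600 - 2 = 598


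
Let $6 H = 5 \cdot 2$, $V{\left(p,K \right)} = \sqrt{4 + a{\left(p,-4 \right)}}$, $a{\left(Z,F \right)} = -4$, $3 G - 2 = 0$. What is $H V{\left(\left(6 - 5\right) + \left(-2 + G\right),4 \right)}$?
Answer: $0$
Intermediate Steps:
$G = \frac{2}{3}$ ($G = \frac{2}{3} + \frac{1}{3} \cdot 0 = \frac{2}{3} + 0 = \frac{2}{3} \approx 0.66667$)
$V{\left(p,K \right)} = 0$ ($V{\left(p,K \right)} = \sqrt{4 - 4} = \sqrt{0} = 0$)
$H = \frac{5}{3}$ ($H = \frac{5 \cdot 2}{6} = \frac{1}{6} \cdot 10 = \frac{5}{3} \approx 1.6667$)
$H V{\left(\left(6 - 5\right) + \left(-2 + G\right),4 \right)} = \frac{5}{3} \cdot 0 = 0$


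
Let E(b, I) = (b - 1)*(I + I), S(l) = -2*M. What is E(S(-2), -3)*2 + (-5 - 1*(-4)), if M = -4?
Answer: -85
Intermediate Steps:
S(l) = 8 (S(l) = -2*(-4) = 8)
E(b, I) = 2*I*(-1 + b) (E(b, I) = (-1 + b)*(2*I) = 2*I*(-1 + b))
E(S(-2), -3)*2 + (-5 - 1*(-4)) = (2*(-3)*(-1 + 8))*2 + (-5 - 1*(-4)) = (2*(-3)*7)*2 + (-5 + 4) = -42*2 - 1 = -84 - 1 = -85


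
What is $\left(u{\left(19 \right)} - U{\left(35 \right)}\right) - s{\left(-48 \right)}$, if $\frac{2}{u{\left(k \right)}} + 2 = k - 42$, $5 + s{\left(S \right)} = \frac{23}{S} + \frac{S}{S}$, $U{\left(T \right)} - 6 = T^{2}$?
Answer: $- \frac{1471921}{1200} \approx -1226.6$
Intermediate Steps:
$U{\left(T \right)} = 6 + T^{2}$
$s{\left(S \right)} = -4 + \frac{23}{S}$ ($s{\left(S \right)} = -5 + \left(\frac{23}{S} + \frac{S}{S}\right) = -5 + \left(\frac{23}{S} + 1\right) = -5 + \left(1 + \frac{23}{S}\right) = -4 + \frac{23}{S}$)
$u{\left(k \right)} = \frac{2}{-44 + k}$ ($u{\left(k \right)} = \frac{2}{-2 + \left(k - 42\right)} = \frac{2}{-2 + \left(-42 + k\right)} = \frac{2}{-44 + k}$)
$\left(u{\left(19 \right)} - U{\left(35 \right)}\right) - s{\left(-48 \right)} = \left(\frac{2}{-44 + 19} - \left(6 + 35^{2}\right)\right) - \left(-4 + \frac{23}{-48}\right) = \left(\frac{2}{-25} - \left(6 + 1225\right)\right) - \left(-4 + 23 \left(- \frac{1}{48}\right)\right) = \left(2 \left(- \frac{1}{25}\right) - 1231\right) - \left(-4 - \frac{23}{48}\right) = \left(- \frac{2}{25} - 1231\right) - - \frac{215}{48} = - \frac{30777}{25} + \frac{215}{48} = - \frac{1471921}{1200}$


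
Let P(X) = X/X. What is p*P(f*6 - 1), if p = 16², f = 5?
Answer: 256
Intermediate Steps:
P(X) = 1
p = 256
p*P(f*6 - 1) = 256*1 = 256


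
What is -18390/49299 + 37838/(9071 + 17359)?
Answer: 229887977/217162095 ≈ 1.0586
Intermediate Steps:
-18390/49299 + 37838/(9071 + 17359) = -18390*1/49299 + 37838/26430 = -6130/16433 + 37838*(1/26430) = -6130/16433 + 18919/13215 = 229887977/217162095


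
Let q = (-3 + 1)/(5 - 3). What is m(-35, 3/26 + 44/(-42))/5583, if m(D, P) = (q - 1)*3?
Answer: -2/1861 ≈ -0.0010747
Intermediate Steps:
q = -1 (q = -2/2 = -2*½ = -1)
m(D, P) = -6 (m(D, P) = (-1 - 1)*3 = -2*3 = -6)
m(-35, 3/26 + 44/(-42))/5583 = -6/5583 = -6*1/5583 = -2/1861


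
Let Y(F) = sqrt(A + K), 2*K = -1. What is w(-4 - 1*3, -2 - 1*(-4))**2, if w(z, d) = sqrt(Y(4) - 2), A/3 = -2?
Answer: -2 + I*sqrt(26)/2 ≈ -2.0 + 2.5495*I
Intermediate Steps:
A = -6 (A = 3*(-2) = -6)
K = -1/2 (K = (1/2)*(-1) = -1/2 ≈ -0.50000)
Y(F) = I*sqrt(26)/2 (Y(F) = sqrt(-6 - 1/2) = sqrt(-13/2) = I*sqrt(26)/2)
w(z, d) = sqrt(-2 + I*sqrt(26)/2) (w(z, d) = sqrt(I*sqrt(26)/2 - 2) = sqrt(-2 + I*sqrt(26)/2))
w(-4 - 1*3, -2 - 1*(-4))**2 = (sqrt(-8 + 2*I*sqrt(26))/2)**2 = -2 + I*sqrt(26)/2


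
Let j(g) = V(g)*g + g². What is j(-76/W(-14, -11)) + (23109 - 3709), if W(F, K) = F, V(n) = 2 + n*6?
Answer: 137320/7 ≈ 19617.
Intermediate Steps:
V(n) = 2 + 6*n
j(g) = g² + g*(2 + 6*g) (j(g) = (2 + 6*g)*g + g² = g*(2 + 6*g) + g² = g² + g*(2 + 6*g))
j(-76/W(-14, -11)) + (23109 - 3709) = (-76/(-14))*(2 + 7*(-76/(-14))) + (23109 - 3709) = (-76*(-1/14))*(2 + 7*(-76*(-1/14))) + 19400 = 38*(2 + 7*(38/7))/7 + 19400 = 38*(2 + 38)/7 + 19400 = (38/7)*40 + 19400 = 1520/7 + 19400 = 137320/7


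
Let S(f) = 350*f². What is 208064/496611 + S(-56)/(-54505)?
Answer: -106747941056/5413556511 ≈ -19.719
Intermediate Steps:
208064/496611 + S(-56)/(-54505) = 208064/496611 + (350*(-56)²)/(-54505) = 208064*(1/496611) + (350*3136)*(-1/54505) = 208064/496611 + 1097600*(-1/54505) = 208064/496611 - 219520/10901 = -106747941056/5413556511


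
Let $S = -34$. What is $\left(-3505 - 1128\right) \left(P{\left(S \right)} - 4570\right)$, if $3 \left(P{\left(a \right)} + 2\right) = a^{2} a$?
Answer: $\frac{245641660}{3} \approx 8.1881 \cdot 10^{7}$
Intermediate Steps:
$P{\left(a \right)} = -2 + \frac{a^{3}}{3}$ ($P{\left(a \right)} = -2 + \frac{a^{2} a}{3} = -2 + \frac{a^{3}}{3}$)
$\left(-3505 - 1128\right) \left(P{\left(S \right)} - 4570\right) = \left(-3505 - 1128\right) \left(\left(-2 + \frac{\left(-34\right)^{3}}{3}\right) - 4570\right) = - 4633 \left(\left(-2 + \frac{1}{3} \left(-39304\right)\right) - 4570\right) = - 4633 \left(\left(-2 - \frac{39304}{3}\right) - 4570\right) = - 4633 \left(- \frac{39310}{3} - 4570\right) = \left(-4633\right) \left(- \frac{53020}{3}\right) = \frac{245641660}{3}$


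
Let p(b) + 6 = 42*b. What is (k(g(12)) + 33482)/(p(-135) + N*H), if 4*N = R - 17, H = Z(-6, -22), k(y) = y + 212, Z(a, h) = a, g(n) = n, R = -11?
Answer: -16853/2817 ≈ -5.9826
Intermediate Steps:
p(b) = -6 + 42*b
k(y) = 212 + y
H = -6
N = -7 (N = (-11 - 17)/4 = (1/4)*(-28) = -7)
(k(g(12)) + 33482)/(p(-135) + N*H) = ((212 + 12) + 33482)/((-6 + 42*(-135)) - 7*(-6)) = (224 + 33482)/((-6 - 5670) + 42) = 33706/(-5676 + 42) = 33706/(-5634) = 33706*(-1/5634) = -16853/2817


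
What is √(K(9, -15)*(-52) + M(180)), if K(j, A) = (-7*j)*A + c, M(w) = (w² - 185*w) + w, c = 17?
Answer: 2*I*√12686 ≈ 225.26*I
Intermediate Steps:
M(w) = w² - 184*w
K(j, A) = 17 - 7*A*j (K(j, A) = (-7*j)*A + 17 = -7*A*j + 17 = 17 - 7*A*j)
√(K(9, -15)*(-52) + M(180)) = √((17 - 7*(-15)*9)*(-52) + 180*(-184 + 180)) = √((17 + 945)*(-52) + 180*(-4)) = √(962*(-52) - 720) = √(-50024 - 720) = √(-50744) = 2*I*√12686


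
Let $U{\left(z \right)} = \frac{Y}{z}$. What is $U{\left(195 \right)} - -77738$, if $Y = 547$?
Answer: $\frac{15159457}{195} \approx 77741.0$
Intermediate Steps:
$U{\left(z \right)} = \frac{547}{z}$
$U{\left(195 \right)} - -77738 = \frac{547}{195} - -77738 = 547 \cdot \frac{1}{195} + 77738 = \frac{547}{195} + 77738 = \frac{15159457}{195}$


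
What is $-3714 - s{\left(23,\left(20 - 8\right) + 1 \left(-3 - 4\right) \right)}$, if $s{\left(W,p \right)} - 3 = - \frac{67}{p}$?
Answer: $- \frac{18518}{5} \approx -3703.6$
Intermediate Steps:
$s{\left(W,p \right)} = 3 - \frac{67}{p}$
$-3714 - s{\left(23,\left(20 - 8\right) + 1 \left(-3 - 4\right) \right)} = -3714 - \left(3 - \frac{67}{\left(20 - 8\right) + 1 \left(-3 - 4\right)}\right) = -3714 - \left(3 - \frac{67}{\left(20 + \left(-9 + 1\right)\right) + 1 \left(-7\right)}\right) = -3714 - \left(3 - \frac{67}{\left(20 - 8\right) - 7}\right) = -3714 - \left(3 - \frac{67}{12 - 7}\right) = -3714 - \left(3 - \frac{67}{5}\right) = -3714 - - \frac{52}{5} = -3714 + \frac{52}{5} = - \frac{18518}{5}$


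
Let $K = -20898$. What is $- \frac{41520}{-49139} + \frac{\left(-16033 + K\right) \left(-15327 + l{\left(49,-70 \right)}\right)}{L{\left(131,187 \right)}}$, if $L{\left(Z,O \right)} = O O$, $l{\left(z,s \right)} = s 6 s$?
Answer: $- \frac{25537558738977}{1718341691} \approx -14862.0$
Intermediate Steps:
$l{\left(z,s \right)} = 6 s^{2}$ ($l{\left(z,s \right)} = 6 s s = 6 s^{2}$)
$L{\left(Z,O \right)} = O^{2}$
$- \frac{41520}{-49139} + \frac{\left(-16033 + K\right) \left(-15327 + l{\left(49,-70 \right)}\right)}{L{\left(131,187 \right)}} = - \frac{41520}{-49139} + \frac{\left(-16033 - 20898\right) \left(-15327 + 6 \left(-70\right)^{2}\right)}{187^{2}} = \left(-41520\right) \left(- \frac{1}{49139}\right) + \frac{\left(-36931\right) \left(-15327 + 6 \cdot 4900\right)}{34969} = \frac{41520}{49139} + - 36931 \left(-15327 + 29400\right) \frac{1}{34969} = \frac{41520}{49139} + \left(-36931\right) 14073 \cdot \frac{1}{34969} = \frac{41520}{49139} - \frac{519729963}{34969} = - \frac{25537558738977}{1718341691}$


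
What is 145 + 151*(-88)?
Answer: -13143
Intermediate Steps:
145 + 151*(-88) = 145 - 13288 = -13143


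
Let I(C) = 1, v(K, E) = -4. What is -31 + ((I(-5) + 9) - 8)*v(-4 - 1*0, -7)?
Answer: -39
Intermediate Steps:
-31 + ((I(-5) + 9) - 8)*v(-4 - 1*0, -7) = -31 + ((1 + 9) - 8)*(-4) = -31 + (10 - 8)*(-4) = -31 + 2*(-4) = -31 - 8 = -39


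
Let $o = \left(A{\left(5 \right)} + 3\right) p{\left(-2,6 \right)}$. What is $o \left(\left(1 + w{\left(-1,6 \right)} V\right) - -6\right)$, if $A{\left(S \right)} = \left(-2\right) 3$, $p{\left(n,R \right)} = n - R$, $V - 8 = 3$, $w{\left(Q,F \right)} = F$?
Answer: $1752$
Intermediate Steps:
$V = 11$ ($V = 8 + 3 = 11$)
$A{\left(S \right)} = -6$
$o = 24$ ($o = \left(-6 + 3\right) \left(-2 - 6\right) = - 3 \left(-2 - 6\right) = \left(-3\right) \left(-8\right) = 24$)
$o \left(\left(1 + w{\left(-1,6 \right)} V\right) - -6\right) = 24 \left(\left(1 + 6 \cdot 11\right) - -6\right) = 24 \left(\left(1 + 66\right) + 6\right) = 24 \left(67 + 6\right) = 24 \cdot 73 = 1752$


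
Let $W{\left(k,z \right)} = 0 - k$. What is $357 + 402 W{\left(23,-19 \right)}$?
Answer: $-8889$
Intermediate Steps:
$W{\left(k,z \right)} = - k$
$357 + 402 W{\left(23,-19 \right)} = 357 + 402 \left(\left(-1\right) 23\right) = 357 + 402 \left(-23\right) = 357 - 9246 = -8889$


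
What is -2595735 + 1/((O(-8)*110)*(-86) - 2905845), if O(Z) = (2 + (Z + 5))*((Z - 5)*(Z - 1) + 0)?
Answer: -4669792158376/1799025 ≈ -2.5957e+6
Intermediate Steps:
O(Z) = (-1 + Z)*(-5 + Z)*(7 + Z) (O(Z) = (2 + (5 + Z))*((-5 + Z)*(-1 + Z) + 0) = (7 + Z)*((-1 + Z)*(-5 + Z) + 0) = (7 + Z)*((-1 + Z)*(-5 + Z)) = (-1 + Z)*(-5 + Z)*(7 + Z))
-2595735 + 1/((O(-8)*110)*(-86) - 2905845) = -2595735 + 1/(((35 + (-8)**2 + (-8)**3 - 37*(-8))*110)*(-86) - 2905845) = -2595735 + 1/(((35 + 64 - 512 + 296)*110)*(-86) - 2905845) = -2595735 + 1/(-117*110*(-86) - 2905845) = -2595735 + 1/(-12870*(-86) - 2905845) = -2595735 + 1/(1106820 - 2905845) = -2595735 + 1/(-1799025) = -2595735 - 1/1799025 = -4669792158376/1799025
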